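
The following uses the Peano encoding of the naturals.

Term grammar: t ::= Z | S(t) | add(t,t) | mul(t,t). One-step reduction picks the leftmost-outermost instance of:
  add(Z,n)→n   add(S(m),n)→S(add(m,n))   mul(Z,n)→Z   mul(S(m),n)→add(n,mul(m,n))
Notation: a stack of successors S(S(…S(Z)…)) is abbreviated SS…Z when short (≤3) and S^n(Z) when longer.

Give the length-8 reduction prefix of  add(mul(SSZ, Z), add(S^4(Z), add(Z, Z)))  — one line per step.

  start: add(mul(SSZ, Z), add(S^4(Z), add(Z, Z)))
  [1] add(add(Z, mul(SZ, Z)), add(S^4(Z), add(Z, Z)))
  [2] add(mul(SZ, Z), add(S^4(Z), add(Z, Z)))
  [3] add(add(Z, mul(Z, Z)), add(S^4(Z), add(Z, Z)))
  [4] add(mul(Z, Z), add(S^4(Z), add(Z, Z)))
  [5] add(Z, add(S^4(Z), add(Z, Z)))
  [6] add(S^4(Z), add(Z, Z))
  [7] S(add(SSSZ, add(Z, Z)))
  [8] S(S(add(SSZ, add(Z, Z))))

Answer: after 8 steps: S(S(add(SSZ, add(Z, Z))))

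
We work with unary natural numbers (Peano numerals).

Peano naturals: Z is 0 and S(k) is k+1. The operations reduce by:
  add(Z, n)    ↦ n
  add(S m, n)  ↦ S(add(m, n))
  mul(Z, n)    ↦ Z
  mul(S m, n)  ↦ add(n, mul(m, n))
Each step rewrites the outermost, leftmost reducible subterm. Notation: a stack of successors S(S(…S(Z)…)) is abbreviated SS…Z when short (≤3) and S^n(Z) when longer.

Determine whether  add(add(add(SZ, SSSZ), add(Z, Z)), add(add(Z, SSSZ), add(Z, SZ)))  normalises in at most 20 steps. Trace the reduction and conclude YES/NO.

Answer: YES — reaches normal form S^8(Z) in 19 ≤ 20 steps

Reduction:
  start: add(add(add(SZ, SSSZ), add(Z, Z)), add(add(Z, SSSZ), add(Z, SZ)))
  [1] add(add(S(add(Z, SSSZ)), add(Z, Z)), add(add(Z, SSSZ), add(Z, SZ)))
  [2] add(S(add(add(Z, SSSZ), add(Z, Z))), add(add(Z, SSSZ), add(Z, SZ)))
  [3] S(add(add(add(Z, SSSZ), add(Z, Z)), add(add(Z, SSSZ), add(Z, SZ))))
  [4] S(add(add(SSSZ, add(Z, Z)), add(add(Z, SSSZ), add(Z, SZ))))
  [5] S(add(S(add(SSZ, add(Z, Z))), add(add(Z, SSSZ), add(Z, SZ))))
  [6] S(S(add(add(SSZ, add(Z, Z)), add(add(Z, SSSZ), add(Z, SZ)))))
  [7] S(S(add(S(add(SZ, add(Z, Z))), add(add(Z, SSSZ), add(Z, SZ)))))
  [8] S(S(S(add(add(SZ, add(Z, Z)), add(add(Z, SSSZ), add(Z, SZ))))))
  [9] S(S(S(add(S(add(Z, add(Z, Z))), add(add(Z, SSSZ), add(Z, SZ))))))
  [10] S(S(S(S(add(add(Z, add(Z, Z)), add(add(Z, SSSZ), add(Z, SZ)))))))
  [11] S(S(S(S(add(add(Z, Z), add(add(Z, SSSZ), add(Z, SZ)))))))
  [12] S(S(S(S(add(Z, add(add(Z, SSSZ), add(Z, SZ)))))))
  [13] S(S(S(S(add(add(Z, SSSZ), add(Z, SZ))))))
  [14] S(S(S(S(add(SSSZ, add(Z, SZ))))))
  [15] S(S(S(S(S(add(SSZ, add(Z, SZ)))))))
  [16] S(S(S(S(S(S(add(SZ, add(Z, SZ))))))))
  [17] S(S(S(S(S(S(S(add(Z, add(Z, SZ)))))))))
  [18] S(S(S(S(S(S(S(add(Z, SZ))))))))
  [19] S^8(Z)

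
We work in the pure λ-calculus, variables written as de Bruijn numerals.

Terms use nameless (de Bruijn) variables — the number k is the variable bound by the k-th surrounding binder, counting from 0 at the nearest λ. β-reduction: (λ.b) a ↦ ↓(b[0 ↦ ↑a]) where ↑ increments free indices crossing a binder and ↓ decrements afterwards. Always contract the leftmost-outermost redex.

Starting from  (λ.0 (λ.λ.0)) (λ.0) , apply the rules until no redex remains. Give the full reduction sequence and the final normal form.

  start: (λ.0 (λ.λ.0)) (λ.0)
  step 1: (λ.0) (λ.λ.0)
  step 2: λ.λ.0

Answer: normal form = λ.λ.0  (in 2 steps)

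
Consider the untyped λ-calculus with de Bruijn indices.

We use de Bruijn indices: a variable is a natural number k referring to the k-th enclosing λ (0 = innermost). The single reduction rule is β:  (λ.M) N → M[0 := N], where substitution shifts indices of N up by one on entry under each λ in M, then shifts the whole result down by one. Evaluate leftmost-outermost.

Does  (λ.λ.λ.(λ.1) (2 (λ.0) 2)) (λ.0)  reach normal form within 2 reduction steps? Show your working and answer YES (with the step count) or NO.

  start: (λ.λ.λ.(λ.1) (2 (λ.0) 2)) (λ.0)
  →1  λ.λ.(λ.1) ((λ.0) (λ.0) (λ.0))
  →2  λ.λ.0

Answer: YES — reaches normal form λ.λ.0 in 2 ≤ 2 steps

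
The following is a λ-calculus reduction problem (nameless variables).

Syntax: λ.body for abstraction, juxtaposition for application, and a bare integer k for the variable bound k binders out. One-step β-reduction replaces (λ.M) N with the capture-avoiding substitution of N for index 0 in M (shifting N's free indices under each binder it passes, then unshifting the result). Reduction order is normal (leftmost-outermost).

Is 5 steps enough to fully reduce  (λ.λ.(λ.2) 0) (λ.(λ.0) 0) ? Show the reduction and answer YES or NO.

Answer: YES — reaches normal form λ.λ.0 in 3 ≤ 5 steps

Derivation:
  start: (λ.λ.(λ.2) 0) (λ.(λ.0) 0)
  →1  λ.(λ.λ.(λ.0) 0) 0
  →2  λ.λ.(λ.0) 0
  →3  λ.λ.0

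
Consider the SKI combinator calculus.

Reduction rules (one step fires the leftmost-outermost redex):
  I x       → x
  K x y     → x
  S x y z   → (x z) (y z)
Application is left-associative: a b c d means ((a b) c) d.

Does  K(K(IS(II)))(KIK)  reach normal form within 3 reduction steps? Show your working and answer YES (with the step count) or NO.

  start: K(K(IS(II)))(KIK)
  step 1: K(IS(II))
  step 2: K(S(II))
  step 3: K(SI)

Answer: YES — reaches normal form K(SI) in 3 ≤ 3 steps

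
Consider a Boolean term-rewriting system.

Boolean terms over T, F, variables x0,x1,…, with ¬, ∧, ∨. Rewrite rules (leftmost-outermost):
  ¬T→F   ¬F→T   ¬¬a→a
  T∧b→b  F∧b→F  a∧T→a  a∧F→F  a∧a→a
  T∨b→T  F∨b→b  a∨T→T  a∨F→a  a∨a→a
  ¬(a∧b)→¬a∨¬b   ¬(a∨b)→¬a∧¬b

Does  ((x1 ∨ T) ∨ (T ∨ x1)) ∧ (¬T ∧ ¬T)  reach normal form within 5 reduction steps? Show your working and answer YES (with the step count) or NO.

  start: ((x1 ∨ T) ∨ (T ∨ x1)) ∧ (¬T ∧ ¬T)
  →1  (T ∨ (T ∨ x1)) ∧ (¬T ∧ ¬T)
  →2  T ∧ (¬T ∧ ¬T)
  →3  ¬T ∧ ¬T
  →4  ¬T
  →5  F

Answer: YES — reaches normal form F in 5 ≤ 5 steps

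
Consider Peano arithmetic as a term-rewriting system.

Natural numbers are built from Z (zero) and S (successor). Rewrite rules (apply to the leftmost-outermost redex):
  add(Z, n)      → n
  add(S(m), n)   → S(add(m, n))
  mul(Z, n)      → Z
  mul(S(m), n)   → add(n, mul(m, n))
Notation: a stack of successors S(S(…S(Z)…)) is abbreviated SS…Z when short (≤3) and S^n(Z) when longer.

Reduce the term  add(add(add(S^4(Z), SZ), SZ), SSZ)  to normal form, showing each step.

Answer: normal form = S^8(Z)  (in 18 steps)

Working:
  start: add(add(add(S^4(Z), SZ), SZ), SSZ)
  step 1: add(add(S(add(SSSZ, SZ)), SZ), SSZ)
  step 2: add(S(add(add(SSSZ, SZ), SZ)), SSZ)
  step 3: S(add(add(add(SSSZ, SZ), SZ), SSZ))
  step 4: S(add(add(S(add(SSZ, SZ)), SZ), SSZ))
  step 5: S(add(S(add(add(SSZ, SZ), SZ)), SSZ))
  step 6: S(S(add(add(add(SSZ, SZ), SZ), SSZ)))
  step 7: S(S(add(add(S(add(SZ, SZ)), SZ), SSZ)))
  step 8: S(S(add(S(add(add(SZ, SZ), SZ)), SSZ)))
  step 9: S(S(S(add(add(add(SZ, SZ), SZ), SSZ))))
  step 10: S(S(S(add(add(S(add(Z, SZ)), SZ), SSZ))))
  step 11: S(S(S(add(S(add(add(Z, SZ), SZ)), SSZ))))
  step 12: S(S(S(S(add(add(add(Z, SZ), SZ), SSZ)))))
  step 13: S(S(S(S(add(add(SZ, SZ), SSZ)))))
  step 14: S(S(S(S(add(S(add(Z, SZ)), SSZ)))))
  step 15: S(S(S(S(S(add(add(Z, SZ), SSZ))))))
  step 16: S(S(S(S(S(add(SZ, SSZ))))))
  step 17: S(S(S(S(S(S(add(Z, SSZ)))))))
  step 18: S^8(Z)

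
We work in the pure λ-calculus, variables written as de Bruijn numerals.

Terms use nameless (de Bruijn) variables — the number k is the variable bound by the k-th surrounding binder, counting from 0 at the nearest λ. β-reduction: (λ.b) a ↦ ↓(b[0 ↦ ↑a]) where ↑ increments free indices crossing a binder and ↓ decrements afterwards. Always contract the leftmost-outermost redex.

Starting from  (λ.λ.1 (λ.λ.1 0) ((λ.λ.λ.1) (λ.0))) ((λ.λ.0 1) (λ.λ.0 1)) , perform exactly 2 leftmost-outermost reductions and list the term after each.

  start: (λ.λ.1 (λ.λ.1 0) ((λ.λ.λ.1) (λ.0))) ((λ.λ.0 1) (λ.λ.0 1))
  [1] λ.(λ.λ.0 1) (λ.λ.0 1) (λ.λ.1 0) ((λ.λ.λ.1) (λ.0))
  [2] λ.(λ.0 (λ.λ.0 1)) (λ.λ.1 0) ((λ.λ.λ.1) (λ.0))

Answer: after 2 steps: λ.(λ.0 (λ.λ.0 1)) (λ.λ.1 0) ((λ.λ.λ.1) (λ.0))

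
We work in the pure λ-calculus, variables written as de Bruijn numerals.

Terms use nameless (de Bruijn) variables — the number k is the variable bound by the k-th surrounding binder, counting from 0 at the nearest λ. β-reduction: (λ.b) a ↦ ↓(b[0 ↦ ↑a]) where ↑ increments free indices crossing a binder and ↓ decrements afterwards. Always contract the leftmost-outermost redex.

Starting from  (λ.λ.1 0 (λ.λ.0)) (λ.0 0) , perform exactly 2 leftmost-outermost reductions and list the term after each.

  start: (λ.λ.1 0 (λ.λ.0)) (λ.0 0)
  [1] λ.(λ.0 0) 0 (λ.λ.0)
  [2] λ.0 0 (λ.λ.0)

Answer: after 2 steps: λ.0 0 (λ.λ.0)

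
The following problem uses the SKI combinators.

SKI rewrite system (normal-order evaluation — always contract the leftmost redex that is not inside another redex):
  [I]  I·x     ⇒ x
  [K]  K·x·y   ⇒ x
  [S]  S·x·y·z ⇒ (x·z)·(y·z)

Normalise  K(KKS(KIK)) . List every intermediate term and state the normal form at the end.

Answer: normal form = K(KI)  (in 2 steps)

Working:
  start: K(KKS(KIK))
  step 1: K(K(KIK))
  step 2: K(KI)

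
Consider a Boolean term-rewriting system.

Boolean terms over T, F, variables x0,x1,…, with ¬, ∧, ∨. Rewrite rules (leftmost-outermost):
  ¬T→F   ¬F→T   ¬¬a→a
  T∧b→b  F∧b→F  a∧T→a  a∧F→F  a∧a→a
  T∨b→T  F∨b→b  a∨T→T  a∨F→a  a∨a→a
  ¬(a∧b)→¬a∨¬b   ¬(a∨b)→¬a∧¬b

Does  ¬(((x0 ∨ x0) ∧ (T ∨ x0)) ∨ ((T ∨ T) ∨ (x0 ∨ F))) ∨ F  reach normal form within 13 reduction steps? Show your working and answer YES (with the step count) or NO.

Answer: NO — after 13 steps the term is ¬x0 ∧ (F ∧ ¬(x0 ∨ F)), not yet normal

Derivation:
  start: ¬(((x0 ∨ x0) ∧ (T ∨ x0)) ∨ ((T ∨ T) ∨ (x0 ∨ F))) ∨ F
  →1  ¬(((x0 ∨ x0) ∧ (T ∨ x0)) ∨ ((T ∨ T) ∨ (x0 ∨ F)))
  →2  ¬((x0 ∨ x0) ∧ (T ∨ x0)) ∧ ¬((T ∨ T) ∨ (x0 ∨ F))
  →3  (¬(x0 ∨ x0) ∨ ¬(T ∨ x0)) ∧ ¬((T ∨ T) ∨ (x0 ∨ F))
  →4  ((¬x0 ∧ ¬x0) ∨ ¬(T ∨ x0)) ∧ ¬((T ∨ T) ∨ (x0 ∨ F))
  →5  (¬x0 ∨ ¬(T ∨ x0)) ∧ ¬((T ∨ T) ∨ (x0 ∨ F))
  →6  (¬x0 ∨ (¬T ∧ ¬x0)) ∧ ¬((T ∨ T) ∨ (x0 ∨ F))
  →7  (¬x0 ∨ (F ∧ ¬x0)) ∧ ¬((T ∨ T) ∨ (x0 ∨ F))
  →8  (¬x0 ∨ F) ∧ ¬((T ∨ T) ∨ (x0 ∨ F))
  →9  ¬x0 ∧ ¬((T ∨ T) ∨ (x0 ∨ F))
  →10  ¬x0 ∧ (¬(T ∨ T) ∧ ¬(x0 ∨ F))
  →11  ¬x0 ∧ ((¬T ∧ ¬T) ∧ ¬(x0 ∨ F))
  →12  ¬x0 ∧ (¬T ∧ ¬(x0 ∨ F))
  →13  ¬x0 ∧ (F ∧ ¬(x0 ∨ F))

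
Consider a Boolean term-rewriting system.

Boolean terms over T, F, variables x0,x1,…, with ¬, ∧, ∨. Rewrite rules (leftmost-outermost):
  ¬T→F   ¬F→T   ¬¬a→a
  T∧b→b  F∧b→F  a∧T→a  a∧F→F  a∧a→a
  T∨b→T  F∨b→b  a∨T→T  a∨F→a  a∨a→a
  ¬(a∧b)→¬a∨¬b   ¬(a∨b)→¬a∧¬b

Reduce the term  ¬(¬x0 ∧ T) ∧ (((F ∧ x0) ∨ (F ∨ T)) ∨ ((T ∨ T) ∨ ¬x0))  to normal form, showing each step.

Answer: normal form = x0  (in 9 steps)

Reduction:
  start: ¬(¬x0 ∧ T) ∧ (((F ∧ x0) ∨ (F ∨ T)) ∨ ((T ∨ T) ∨ ¬x0))
  step 1: (¬¬x0 ∨ ¬T) ∧ (((F ∧ x0) ∨ (F ∨ T)) ∨ ((T ∨ T) ∨ ¬x0))
  step 2: (x0 ∨ ¬T) ∧ (((F ∧ x0) ∨ (F ∨ T)) ∨ ((T ∨ T) ∨ ¬x0))
  step 3: (x0 ∨ F) ∧ (((F ∧ x0) ∨ (F ∨ T)) ∨ ((T ∨ T) ∨ ¬x0))
  step 4: x0 ∧ (((F ∧ x0) ∨ (F ∨ T)) ∨ ((T ∨ T) ∨ ¬x0))
  step 5: x0 ∧ ((F ∨ (F ∨ T)) ∨ ((T ∨ T) ∨ ¬x0))
  step 6: x0 ∧ ((F ∨ T) ∨ ((T ∨ T) ∨ ¬x0))
  step 7: x0 ∧ (T ∨ ((T ∨ T) ∨ ¬x0))
  step 8: x0 ∧ T
  step 9: x0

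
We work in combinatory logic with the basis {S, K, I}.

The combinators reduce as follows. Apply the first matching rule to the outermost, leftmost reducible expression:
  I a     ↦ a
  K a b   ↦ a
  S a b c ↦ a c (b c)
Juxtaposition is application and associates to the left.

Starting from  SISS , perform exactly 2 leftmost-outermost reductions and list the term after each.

Answer: after 2 steps: S(SS)

Derivation:
  start: SISS
  →1  IS(SS)
  →2  S(SS)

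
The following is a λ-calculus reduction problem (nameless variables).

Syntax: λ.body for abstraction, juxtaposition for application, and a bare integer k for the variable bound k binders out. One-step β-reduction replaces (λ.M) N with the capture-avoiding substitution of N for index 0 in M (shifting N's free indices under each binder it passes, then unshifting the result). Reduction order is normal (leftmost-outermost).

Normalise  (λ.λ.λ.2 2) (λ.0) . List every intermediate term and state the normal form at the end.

  start: (λ.λ.λ.2 2) (λ.0)
  step 1: λ.λ.(λ.0) (λ.0)
  step 2: λ.λ.λ.0

Answer: normal form = λ.λ.λ.0  (in 2 steps)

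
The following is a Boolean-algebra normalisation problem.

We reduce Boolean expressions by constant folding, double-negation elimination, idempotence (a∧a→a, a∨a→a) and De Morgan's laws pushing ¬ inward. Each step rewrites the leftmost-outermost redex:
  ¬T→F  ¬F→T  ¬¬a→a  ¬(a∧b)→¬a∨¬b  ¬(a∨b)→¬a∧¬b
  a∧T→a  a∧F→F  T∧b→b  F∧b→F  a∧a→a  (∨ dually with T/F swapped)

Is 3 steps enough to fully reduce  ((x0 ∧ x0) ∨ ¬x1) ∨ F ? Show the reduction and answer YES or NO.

Answer: YES — reaches normal form x0 ∨ ¬x1 in 2 ≤ 3 steps

Reduction:
  start: ((x0 ∧ x0) ∨ ¬x1) ∨ F
  step 1: (x0 ∧ x0) ∨ ¬x1
  step 2: x0 ∨ ¬x1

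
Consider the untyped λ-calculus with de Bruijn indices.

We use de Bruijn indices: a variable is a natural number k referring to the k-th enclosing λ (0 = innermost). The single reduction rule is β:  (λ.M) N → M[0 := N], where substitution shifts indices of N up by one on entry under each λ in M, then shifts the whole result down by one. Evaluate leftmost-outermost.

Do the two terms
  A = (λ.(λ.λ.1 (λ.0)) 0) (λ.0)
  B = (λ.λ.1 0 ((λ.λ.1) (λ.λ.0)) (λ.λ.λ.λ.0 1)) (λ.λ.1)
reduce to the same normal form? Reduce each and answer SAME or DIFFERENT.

Term A:
  start: (λ.(λ.λ.1 (λ.0)) 0) (λ.0)
  [1] (λ.λ.1 (λ.0)) (λ.0)
  [2] λ.(λ.0) (λ.0)
  [3] λ.λ.0

Term B:
  start: (λ.λ.1 0 ((λ.λ.1) (λ.λ.0)) (λ.λ.λ.λ.0 1)) (λ.λ.1)
  [1] λ.(λ.λ.1) 0 ((λ.λ.1) (λ.λ.0)) (λ.λ.λ.λ.0 1)
  [2] λ.(λ.1) ((λ.λ.1) (λ.λ.0)) (λ.λ.λ.λ.0 1)
  [3] λ.0 (λ.λ.λ.λ.0 1)

Answer: DIFFERENT — A ⇓ λ.λ.0, B ⇓ λ.0 (λ.λ.λ.λ.0 1)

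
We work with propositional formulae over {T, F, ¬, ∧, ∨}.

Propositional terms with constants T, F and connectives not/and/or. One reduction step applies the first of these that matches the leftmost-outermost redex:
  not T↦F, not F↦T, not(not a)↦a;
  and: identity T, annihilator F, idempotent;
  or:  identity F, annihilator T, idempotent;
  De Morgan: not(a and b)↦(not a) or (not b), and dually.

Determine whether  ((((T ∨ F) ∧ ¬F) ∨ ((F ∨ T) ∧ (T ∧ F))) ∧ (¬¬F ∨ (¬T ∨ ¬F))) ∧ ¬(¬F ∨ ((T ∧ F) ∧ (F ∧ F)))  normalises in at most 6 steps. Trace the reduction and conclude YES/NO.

Answer: NO — after 6 steps the term is (F ∨ (¬T ∨ ¬F)) ∧ ¬(¬F ∨ ((T ∧ F) ∧ (F ∧ F))), not yet normal

Reduction:
  start: ((((T ∨ F) ∧ ¬F) ∨ ((F ∨ T) ∧ (T ∧ F))) ∧ (¬¬F ∨ (¬T ∨ ¬F))) ∧ ¬(¬F ∨ ((T ∧ F) ∧ (F ∧ F)))
  step 1: (((T ∧ ¬F) ∨ ((F ∨ T) ∧ (T ∧ F))) ∧ (¬¬F ∨ (¬T ∨ ¬F))) ∧ ¬(¬F ∨ ((T ∧ F) ∧ (F ∧ F)))
  step 2: ((¬F ∨ ((F ∨ T) ∧ (T ∧ F))) ∧ (¬¬F ∨ (¬T ∨ ¬F))) ∧ ¬(¬F ∨ ((T ∧ F) ∧ (F ∧ F)))
  step 3: ((T ∨ ((F ∨ T) ∧ (T ∧ F))) ∧ (¬¬F ∨ (¬T ∨ ¬F))) ∧ ¬(¬F ∨ ((T ∧ F) ∧ (F ∧ F)))
  step 4: (T ∧ (¬¬F ∨ (¬T ∨ ¬F))) ∧ ¬(¬F ∨ ((T ∧ F) ∧ (F ∧ F)))
  step 5: (¬¬F ∨ (¬T ∨ ¬F)) ∧ ¬(¬F ∨ ((T ∧ F) ∧ (F ∧ F)))
  step 6: (F ∨ (¬T ∨ ¬F)) ∧ ¬(¬F ∨ ((T ∧ F) ∧ (F ∧ F)))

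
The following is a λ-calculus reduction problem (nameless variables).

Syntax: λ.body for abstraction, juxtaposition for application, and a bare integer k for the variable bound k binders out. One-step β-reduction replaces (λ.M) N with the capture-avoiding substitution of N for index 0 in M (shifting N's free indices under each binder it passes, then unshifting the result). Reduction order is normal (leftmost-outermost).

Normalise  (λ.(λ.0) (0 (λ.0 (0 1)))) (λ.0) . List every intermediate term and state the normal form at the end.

  start: (λ.(λ.0) (0 (λ.0 (0 1)))) (λ.0)
  step 1: (λ.0) ((λ.0) (λ.0 (0 (λ.0))))
  step 2: (λ.0) (λ.0 (0 (λ.0)))
  step 3: λ.0 (0 (λ.0))

Answer: normal form = λ.0 (0 (λ.0))  (in 3 steps)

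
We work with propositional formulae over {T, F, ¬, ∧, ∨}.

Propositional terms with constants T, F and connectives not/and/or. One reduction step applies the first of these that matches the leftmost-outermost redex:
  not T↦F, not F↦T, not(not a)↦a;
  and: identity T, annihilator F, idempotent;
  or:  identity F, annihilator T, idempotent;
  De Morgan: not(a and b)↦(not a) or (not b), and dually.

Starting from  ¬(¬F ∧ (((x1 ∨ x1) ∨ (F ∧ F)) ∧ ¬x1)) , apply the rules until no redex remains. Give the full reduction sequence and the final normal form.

Answer: normal form = ¬x1 ∨ x1  (in 12 steps)

Working:
  start: ¬(¬F ∧ (((x1 ∨ x1) ∨ (F ∧ F)) ∧ ¬x1))
  →1  ¬¬F ∨ ¬(((x1 ∨ x1) ∨ (F ∧ F)) ∧ ¬x1)
  →2  F ∨ ¬(((x1 ∨ x1) ∨ (F ∧ F)) ∧ ¬x1)
  →3  ¬(((x1 ∨ x1) ∨ (F ∧ F)) ∧ ¬x1)
  →4  ¬((x1 ∨ x1) ∨ (F ∧ F)) ∨ ¬¬x1
  →5  (¬(x1 ∨ x1) ∧ ¬(F ∧ F)) ∨ ¬¬x1
  →6  ((¬x1 ∧ ¬x1) ∧ ¬(F ∧ F)) ∨ ¬¬x1
  →7  (¬x1 ∧ ¬(F ∧ F)) ∨ ¬¬x1
  →8  (¬x1 ∧ (¬F ∨ ¬F)) ∨ ¬¬x1
  →9  (¬x1 ∧ ¬F) ∨ ¬¬x1
  →10  (¬x1 ∧ T) ∨ ¬¬x1
  →11  ¬x1 ∨ ¬¬x1
  →12  ¬x1 ∨ x1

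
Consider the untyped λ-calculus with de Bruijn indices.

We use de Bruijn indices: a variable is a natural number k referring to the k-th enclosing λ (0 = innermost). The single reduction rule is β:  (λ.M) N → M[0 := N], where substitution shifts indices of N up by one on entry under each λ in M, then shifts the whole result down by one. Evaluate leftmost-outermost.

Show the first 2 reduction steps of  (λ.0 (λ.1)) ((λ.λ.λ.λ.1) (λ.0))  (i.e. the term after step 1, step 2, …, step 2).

  start: (λ.0 (λ.1)) ((λ.λ.λ.λ.1) (λ.0))
  →1  (λ.λ.λ.λ.1) (λ.0) (λ.(λ.λ.λ.λ.1) (λ.0))
  →2  (λ.λ.λ.1) (λ.(λ.λ.λ.λ.1) (λ.0))

Answer: after 2 steps: (λ.λ.λ.1) (λ.(λ.λ.λ.λ.1) (λ.0))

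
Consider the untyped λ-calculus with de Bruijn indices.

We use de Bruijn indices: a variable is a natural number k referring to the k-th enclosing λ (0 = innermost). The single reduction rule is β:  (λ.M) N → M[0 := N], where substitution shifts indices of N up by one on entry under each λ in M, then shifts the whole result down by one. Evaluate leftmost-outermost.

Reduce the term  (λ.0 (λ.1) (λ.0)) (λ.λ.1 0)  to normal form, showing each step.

  start: (λ.0 (λ.1) (λ.0)) (λ.λ.1 0)
  step 1: (λ.λ.1 0) (λ.λ.λ.1 0) (λ.0)
  step 2: (λ.(λ.λ.λ.1 0) 0) (λ.0)
  step 3: (λ.λ.λ.1 0) (λ.0)
  step 4: λ.λ.1 0

Answer: normal form = λ.λ.1 0  (in 4 steps)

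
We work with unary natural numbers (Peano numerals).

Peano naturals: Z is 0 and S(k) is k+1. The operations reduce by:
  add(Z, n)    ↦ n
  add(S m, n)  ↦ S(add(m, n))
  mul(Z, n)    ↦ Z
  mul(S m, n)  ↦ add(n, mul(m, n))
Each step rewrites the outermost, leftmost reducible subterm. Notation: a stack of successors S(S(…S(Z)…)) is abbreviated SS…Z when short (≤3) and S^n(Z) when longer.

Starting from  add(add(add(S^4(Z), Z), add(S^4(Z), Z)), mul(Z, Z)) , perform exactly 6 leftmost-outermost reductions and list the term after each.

Answer: after 6 steps: S(S(add(add(add(SSZ, Z), add(S^4(Z), Z)), mul(Z, Z))))

Derivation:
  start: add(add(add(S^4(Z), Z), add(S^4(Z), Z)), mul(Z, Z))
  →1  add(add(S(add(SSSZ, Z)), add(S^4(Z), Z)), mul(Z, Z))
  →2  add(S(add(add(SSSZ, Z), add(S^4(Z), Z))), mul(Z, Z))
  →3  S(add(add(add(SSSZ, Z), add(S^4(Z), Z)), mul(Z, Z)))
  →4  S(add(add(S(add(SSZ, Z)), add(S^4(Z), Z)), mul(Z, Z)))
  →5  S(add(S(add(add(SSZ, Z), add(S^4(Z), Z))), mul(Z, Z)))
  →6  S(S(add(add(add(SSZ, Z), add(S^4(Z), Z)), mul(Z, Z))))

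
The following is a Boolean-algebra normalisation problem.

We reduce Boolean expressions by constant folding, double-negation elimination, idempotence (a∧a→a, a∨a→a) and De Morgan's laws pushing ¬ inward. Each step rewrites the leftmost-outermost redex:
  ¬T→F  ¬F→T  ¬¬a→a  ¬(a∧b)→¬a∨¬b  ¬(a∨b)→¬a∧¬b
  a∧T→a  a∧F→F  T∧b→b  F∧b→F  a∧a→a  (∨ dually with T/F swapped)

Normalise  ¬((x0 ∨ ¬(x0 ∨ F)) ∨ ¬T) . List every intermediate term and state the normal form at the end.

Answer: normal form = ¬x0 ∧ x0  (in 6 steps)

Derivation:
  start: ¬((x0 ∨ ¬(x0 ∨ F)) ∨ ¬T)
  →1  ¬(x0 ∨ ¬(x0 ∨ F)) ∧ ¬¬T
  →2  (¬x0 ∧ ¬¬(x0 ∨ F)) ∧ ¬¬T
  →3  (¬x0 ∧ (x0 ∨ F)) ∧ ¬¬T
  →4  (¬x0 ∧ x0) ∧ ¬¬T
  →5  (¬x0 ∧ x0) ∧ T
  →6  ¬x0 ∧ x0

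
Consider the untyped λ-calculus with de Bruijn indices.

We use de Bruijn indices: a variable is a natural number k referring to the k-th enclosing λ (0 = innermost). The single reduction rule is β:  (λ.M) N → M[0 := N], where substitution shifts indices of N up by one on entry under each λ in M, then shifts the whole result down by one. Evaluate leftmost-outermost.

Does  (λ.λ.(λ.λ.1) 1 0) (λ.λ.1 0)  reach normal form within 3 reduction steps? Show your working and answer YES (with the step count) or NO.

Answer: YES — reaches normal form λ.λ.λ.1 0 in 3 ≤ 3 steps

Reduction:
  start: (λ.λ.(λ.λ.1) 1 0) (λ.λ.1 0)
  →1  λ.(λ.λ.1) (λ.λ.1 0) 0
  →2  λ.(λ.λ.λ.1 0) 0
  →3  λ.λ.λ.1 0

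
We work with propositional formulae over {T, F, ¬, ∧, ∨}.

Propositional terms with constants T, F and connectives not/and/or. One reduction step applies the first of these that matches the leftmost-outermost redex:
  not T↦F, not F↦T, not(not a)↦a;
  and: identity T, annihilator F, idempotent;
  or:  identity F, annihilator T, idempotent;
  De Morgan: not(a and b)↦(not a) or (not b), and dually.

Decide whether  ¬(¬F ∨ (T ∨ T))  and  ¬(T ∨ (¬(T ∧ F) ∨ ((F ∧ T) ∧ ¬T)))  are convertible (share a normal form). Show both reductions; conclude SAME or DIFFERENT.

Term A:
  start: ¬(¬F ∨ (T ∨ T))
  →1  ¬¬F ∧ ¬(T ∨ T)
  →2  F ∧ ¬(T ∨ T)
  →3  F

Term B:
  start: ¬(T ∨ (¬(T ∧ F) ∨ ((F ∧ T) ∧ ¬T)))
  →1  ¬T ∧ ¬(¬(T ∧ F) ∨ ((F ∧ T) ∧ ¬T))
  →2  F ∧ ¬(¬(T ∧ F) ∨ ((F ∧ T) ∧ ¬T))
  →3  F

Answer: SAME — A ⇓ F, B ⇓ F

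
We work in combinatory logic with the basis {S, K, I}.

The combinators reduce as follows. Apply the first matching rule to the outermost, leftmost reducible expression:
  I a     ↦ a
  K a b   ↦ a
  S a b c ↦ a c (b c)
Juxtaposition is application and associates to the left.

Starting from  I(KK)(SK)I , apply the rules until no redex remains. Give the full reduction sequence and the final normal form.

Answer: normal form = KI  (in 2 steps)

Reduction:
  start: I(KK)(SK)I
  →1  KK(SK)I
  →2  KI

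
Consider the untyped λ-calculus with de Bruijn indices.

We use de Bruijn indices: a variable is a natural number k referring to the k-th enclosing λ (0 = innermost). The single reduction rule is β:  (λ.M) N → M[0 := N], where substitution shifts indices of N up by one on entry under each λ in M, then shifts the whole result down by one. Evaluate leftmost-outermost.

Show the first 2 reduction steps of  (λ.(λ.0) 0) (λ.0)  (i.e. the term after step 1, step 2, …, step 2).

  start: (λ.(λ.0) 0) (λ.0)
  →1  (λ.0) (λ.0)
  →2  λ.0

Answer: after 2 steps: λ.0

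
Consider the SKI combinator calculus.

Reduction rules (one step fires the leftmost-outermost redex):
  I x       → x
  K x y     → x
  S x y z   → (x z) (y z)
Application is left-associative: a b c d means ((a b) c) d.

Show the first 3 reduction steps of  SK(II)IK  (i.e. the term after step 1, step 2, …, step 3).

Answer: after 3 steps: K

Reduction:
  start: SK(II)IK
  [1] KI(III)K
  [2] IK
  [3] K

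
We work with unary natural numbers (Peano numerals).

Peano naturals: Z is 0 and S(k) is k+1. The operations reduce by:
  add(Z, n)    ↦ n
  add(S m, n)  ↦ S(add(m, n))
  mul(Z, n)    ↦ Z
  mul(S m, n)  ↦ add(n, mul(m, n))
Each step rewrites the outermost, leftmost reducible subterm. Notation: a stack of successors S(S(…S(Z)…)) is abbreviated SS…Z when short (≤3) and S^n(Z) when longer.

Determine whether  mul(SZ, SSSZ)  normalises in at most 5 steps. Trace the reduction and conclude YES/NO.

Answer: NO — after 5 steps the term is S(S(S(mul(Z, SSSZ)))), not yet normal

Reduction:
  start: mul(SZ, SSSZ)
  [1] add(SSSZ, mul(Z, SSSZ))
  [2] S(add(SSZ, mul(Z, SSSZ)))
  [3] S(S(add(SZ, mul(Z, SSSZ))))
  [4] S(S(S(add(Z, mul(Z, SSSZ)))))
  [5] S(S(S(mul(Z, SSSZ))))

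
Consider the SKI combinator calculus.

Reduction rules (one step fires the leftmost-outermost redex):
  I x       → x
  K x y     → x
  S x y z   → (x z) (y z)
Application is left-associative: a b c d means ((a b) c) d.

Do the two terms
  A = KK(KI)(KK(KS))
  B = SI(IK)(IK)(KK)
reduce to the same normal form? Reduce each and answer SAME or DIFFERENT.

Term A:
  start: KK(KI)(KK(KS))
  →1  K(KK(KS))
  →2  KK

Term B:
  start: SI(IK)(IK)(KK)
  →1  I(IK)(IK(IK))(KK)
  →2  IK(IK(IK))(KK)
  →3  K(IK(IK))(KK)
  →4  IK(IK)
  →5  K(IK)
  →6  KK

Answer: SAME — A ⇓ KK, B ⇓ KK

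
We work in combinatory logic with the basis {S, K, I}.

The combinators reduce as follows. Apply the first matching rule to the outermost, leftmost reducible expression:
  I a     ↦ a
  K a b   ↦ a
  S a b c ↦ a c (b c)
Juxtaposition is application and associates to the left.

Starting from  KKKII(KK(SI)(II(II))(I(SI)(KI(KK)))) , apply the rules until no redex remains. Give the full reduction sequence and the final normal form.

  start: KKKII(KK(SI)(II(II))(I(SI)(KI(KK))))
  →1  KII(KK(SI)(II(II))(I(SI)(KI(KK))))
  →2  I(KK(SI)(II(II))(I(SI)(KI(KK))))
  →3  KK(SI)(II(II))(I(SI)(KI(KK)))
  →4  K(II(II))(I(SI)(KI(KK)))
  →5  II(II)
  →6  I(II)
  →7  II
  →8  I

Answer: normal form = I  (in 8 steps)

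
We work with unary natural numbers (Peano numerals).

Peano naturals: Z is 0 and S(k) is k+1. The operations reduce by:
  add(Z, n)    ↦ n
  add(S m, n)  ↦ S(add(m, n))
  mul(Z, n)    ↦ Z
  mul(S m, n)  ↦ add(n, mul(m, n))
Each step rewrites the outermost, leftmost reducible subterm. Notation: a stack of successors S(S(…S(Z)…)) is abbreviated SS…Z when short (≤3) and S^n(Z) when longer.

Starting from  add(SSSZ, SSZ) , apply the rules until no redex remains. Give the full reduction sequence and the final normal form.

Answer: normal form = S^5(Z)  (in 4 steps)

Reduction:
  start: add(SSSZ, SSZ)
  [1] S(add(SSZ, SSZ))
  [2] S(S(add(SZ, SSZ)))
  [3] S(S(S(add(Z, SSZ))))
  [4] S^5(Z)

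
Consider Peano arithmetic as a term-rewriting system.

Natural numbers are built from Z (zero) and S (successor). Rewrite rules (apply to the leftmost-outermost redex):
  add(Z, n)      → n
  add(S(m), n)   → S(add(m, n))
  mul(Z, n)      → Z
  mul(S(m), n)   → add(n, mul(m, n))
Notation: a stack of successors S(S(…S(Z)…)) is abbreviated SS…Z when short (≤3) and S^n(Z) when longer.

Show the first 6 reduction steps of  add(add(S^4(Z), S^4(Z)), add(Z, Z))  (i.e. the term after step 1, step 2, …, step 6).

  start: add(add(S^4(Z), S^4(Z)), add(Z, Z))
  [1] add(S(add(SSSZ, S^4(Z))), add(Z, Z))
  [2] S(add(add(SSSZ, S^4(Z)), add(Z, Z)))
  [3] S(add(S(add(SSZ, S^4(Z))), add(Z, Z)))
  [4] S(S(add(add(SSZ, S^4(Z)), add(Z, Z))))
  [5] S(S(add(S(add(SZ, S^4(Z))), add(Z, Z))))
  [6] S(S(S(add(add(SZ, S^4(Z)), add(Z, Z)))))

Answer: after 6 steps: S(S(S(add(add(SZ, S^4(Z)), add(Z, Z)))))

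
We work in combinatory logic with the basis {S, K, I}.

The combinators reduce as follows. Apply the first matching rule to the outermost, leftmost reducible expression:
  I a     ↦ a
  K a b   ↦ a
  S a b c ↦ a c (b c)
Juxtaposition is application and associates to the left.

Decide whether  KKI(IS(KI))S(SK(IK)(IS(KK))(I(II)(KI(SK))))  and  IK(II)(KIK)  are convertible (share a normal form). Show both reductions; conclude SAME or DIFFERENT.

Answer: DIFFERENT — A ⇓ S(KI)(S(KK)I), B ⇓ I

Reduction:
Term A:
  start: KKI(IS(KI))S(SK(IK)(IS(KK))(I(II)(KI(SK))))
  [1] K(IS(KI))S(SK(IK)(IS(KK))(I(II)(KI(SK))))
  [2] IS(KI)(SK(IK)(IS(KK))(I(II)(KI(SK))))
  [3] S(KI)(SK(IK)(IS(KK))(I(II)(KI(SK))))
  [4] S(KI)(K(IS(KK))(IK(IS(KK)))(I(II)(KI(SK))))
  [5] S(KI)(IS(KK)(I(II)(KI(SK))))
  [6] S(KI)(S(KK)(I(II)(KI(SK))))
  [7] S(KI)(S(KK)(II(KI(SK))))
  [8] S(KI)(S(KK)(I(KI(SK))))
  [9] S(KI)(S(KK)(KI(SK)))
  [10] S(KI)(S(KK)I)

Term B:
  start: IK(II)(KIK)
  [1] K(II)(KIK)
  [2] II
  [3] I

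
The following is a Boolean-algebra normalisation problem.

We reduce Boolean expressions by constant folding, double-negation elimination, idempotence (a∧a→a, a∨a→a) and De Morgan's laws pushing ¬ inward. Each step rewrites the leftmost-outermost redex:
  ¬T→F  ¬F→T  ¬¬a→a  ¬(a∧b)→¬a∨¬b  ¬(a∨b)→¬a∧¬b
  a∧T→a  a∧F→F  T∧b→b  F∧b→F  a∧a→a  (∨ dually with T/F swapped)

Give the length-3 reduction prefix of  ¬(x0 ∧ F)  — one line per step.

  start: ¬(x0 ∧ F)
  →1  ¬x0 ∨ ¬F
  →2  ¬x0 ∨ T
  →3  T

Answer: after 3 steps: T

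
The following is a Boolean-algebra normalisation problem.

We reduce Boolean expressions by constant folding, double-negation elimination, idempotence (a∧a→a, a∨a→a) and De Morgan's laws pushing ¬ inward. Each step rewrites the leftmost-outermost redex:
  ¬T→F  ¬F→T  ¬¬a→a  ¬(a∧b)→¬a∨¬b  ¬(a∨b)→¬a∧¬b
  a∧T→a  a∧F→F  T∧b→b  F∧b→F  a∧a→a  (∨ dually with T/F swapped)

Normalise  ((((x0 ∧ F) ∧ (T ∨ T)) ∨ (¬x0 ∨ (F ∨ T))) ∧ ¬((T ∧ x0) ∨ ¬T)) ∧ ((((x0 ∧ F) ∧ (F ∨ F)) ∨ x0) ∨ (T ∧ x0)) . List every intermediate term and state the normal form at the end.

  start: ((((x0 ∧ F) ∧ (T ∨ T)) ∨ (¬x0 ∨ (F ∨ T))) ∧ ¬((T ∧ x0) ∨ ¬T)) ∧ ((((x0 ∧ F) ∧ (F ∨ F)) ∨ x0) ∨ (T ∧ x0))
  step 1: (((F ∧ (T ∨ T)) ∨ (¬x0 ∨ (F ∨ T))) ∧ ¬((T ∧ x0) ∨ ¬T)) ∧ ((((x0 ∧ F) ∧ (F ∨ F)) ∨ x0) ∨ (T ∧ x0))
  step 2: ((F ∨ (¬x0 ∨ (F ∨ T))) ∧ ¬((T ∧ x0) ∨ ¬T)) ∧ ((((x0 ∧ F) ∧ (F ∨ F)) ∨ x0) ∨ (T ∧ x0))
  step 3: ((¬x0 ∨ (F ∨ T)) ∧ ¬((T ∧ x0) ∨ ¬T)) ∧ ((((x0 ∧ F) ∧ (F ∨ F)) ∨ x0) ∨ (T ∧ x0))
  step 4: ((¬x0 ∨ T) ∧ ¬((T ∧ x0) ∨ ¬T)) ∧ ((((x0 ∧ F) ∧ (F ∨ F)) ∨ x0) ∨ (T ∧ x0))
  step 5: (T ∧ ¬((T ∧ x0) ∨ ¬T)) ∧ ((((x0 ∧ F) ∧ (F ∨ F)) ∨ x0) ∨ (T ∧ x0))
  step 6: ¬((T ∧ x0) ∨ ¬T) ∧ ((((x0 ∧ F) ∧ (F ∨ F)) ∨ x0) ∨ (T ∧ x0))
  step 7: (¬(T ∧ x0) ∧ ¬¬T) ∧ ((((x0 ∧ F) ∧ (F ∨ F)) ∨ x0) ∨ (T ∧ x0))
  step 8: ((¬T ∨ ¬x0) ∧ ¬¬T) ∧ ((((x0 ∧ F) ∧ (F ∨ F)) ∨ x0) ∨ (T ∧ x0))
  step 9: ((F ∨ ¬x0) ∧ ¬¬T) ∧ ((((x0 ∧ F) ∧ (F ∨ F)) ∨ x0) ∨ (T ∧ x0))
  step 10: (¬x0 ∧ ¬¬T) ∧ ((((x0 ∧ F) ∧ (F ∨ F)) ∨ x0) ∨ (T ∧ x0))
  step 11: (¬x0 ∧ T) ∧ ((((x0 ∧ F) ∧ (F ∨ F)) ∨ x0) ∨ (T ∧ x0))
  step 12: ¬x0 ∧ ((((x0 ∧ F) ∧ (F ∨ F)) ∨ x0) ∨ (T ∧ x0))
  step 13: ¬x0 ∧ (((F ∧ (F ∨ F)) ∨ x0) ∨ (T ∧ x0))
  step 14: ¬x0 ∧ ((F ∨ x0) ∨ (T ∧ x0))
  step 15: ¬x0 ∧ (x0 ∨ (T ∧ x0))
  step 16: ¬x0 ∧ (x0 ∨ x0)
  step 17: ¬x0 ∧ x0

Answer: normal form = ¬x0 ∧ x0  (in 17 steps)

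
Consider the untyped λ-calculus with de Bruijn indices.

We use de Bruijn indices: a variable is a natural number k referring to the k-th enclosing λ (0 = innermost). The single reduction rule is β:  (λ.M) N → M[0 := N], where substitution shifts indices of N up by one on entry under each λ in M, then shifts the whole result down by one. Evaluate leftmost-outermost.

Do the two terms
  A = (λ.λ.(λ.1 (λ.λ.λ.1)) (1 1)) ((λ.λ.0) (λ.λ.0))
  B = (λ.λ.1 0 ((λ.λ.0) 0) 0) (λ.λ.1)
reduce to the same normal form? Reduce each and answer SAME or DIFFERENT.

Term A:
  start: (λ.λ.(λ.1 (λ.λ.λ.1)) (1 1)) ((λ.λ.0) (λ.λ.0))
  [1] λ.(λ.1 (λ.λ.λ.1)) ((λ.λ.0) (λ.λ.0) ((λ.λ.0) (λ.λ.0)))
  [2] λ.0 (λ.λ.λ.1)

Term B:
  start: (λ.λ.1 0 ((λ.λ.0) 0) 0) (λ.λ.1)
  [1] λ.(λ.λ.1) 0 ((λ.λ.0) 0) 0
  [2] λ.(λ.1) ((λ.λ.0) 0) 0
  [3] λ.0 0

Answer: DIFFERENT — A ⇓ λ.0 (λ.λ.λ.1), B ⇓ λ.0 0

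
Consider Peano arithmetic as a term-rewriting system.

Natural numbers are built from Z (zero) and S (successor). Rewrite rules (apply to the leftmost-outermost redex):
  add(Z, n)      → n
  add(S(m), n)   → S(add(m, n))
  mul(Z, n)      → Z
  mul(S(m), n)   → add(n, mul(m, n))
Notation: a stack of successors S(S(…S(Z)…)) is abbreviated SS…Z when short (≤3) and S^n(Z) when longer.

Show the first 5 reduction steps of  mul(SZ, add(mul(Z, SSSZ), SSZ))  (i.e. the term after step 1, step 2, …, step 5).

  start: mul(SZ, add(mul(Z, SSSZ), SSZ))
  →1  add(add(mul(Z, SSSZ), SSZ), mul(Z, add(mul(Z, SSSZ), SSZ)))
  →2  add(add(Z, SSZ), mul(Z, add(mul(Z, SSSZ), SSZ)))
  →3  add(SSZ, mul(Z, add(mul(Z, SSSZ), SSZ)))
  →4  S(add(SZ, mul(Z, add(mul(Z, SSSZ), SSZ))))
  →5  S(S(add(Z, mul(Z, add(mul(Z, SSSZ), SSZ)))))

Answer: after 5 steps: S(S(add(Z, mul(Z, add(mul(Z, SSSZ), SSZ)))))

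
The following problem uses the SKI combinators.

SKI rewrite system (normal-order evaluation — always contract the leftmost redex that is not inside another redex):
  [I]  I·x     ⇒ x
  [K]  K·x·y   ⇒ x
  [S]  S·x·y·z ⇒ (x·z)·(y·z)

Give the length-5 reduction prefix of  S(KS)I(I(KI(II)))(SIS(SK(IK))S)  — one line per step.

Answer: after 5 steps: SI(SIS(SK(IK))S)

Reduction:
  start: S(KS)I(I(KI(II)))(SIS(SK(IK))S)
  →1  KS(I(KI(II)))(I(I(KI(II))))(SIS(SK(IK))S)
  →2  S(I(I(KI(II))))(SIS(SK(IK))S)
  →3  S(I(KI(II)))(SIS(SK(IK))S)
  →4  S(KI(II))(SIS(SK(IK))S)
  →5  SI(SIS(SK(IK))S)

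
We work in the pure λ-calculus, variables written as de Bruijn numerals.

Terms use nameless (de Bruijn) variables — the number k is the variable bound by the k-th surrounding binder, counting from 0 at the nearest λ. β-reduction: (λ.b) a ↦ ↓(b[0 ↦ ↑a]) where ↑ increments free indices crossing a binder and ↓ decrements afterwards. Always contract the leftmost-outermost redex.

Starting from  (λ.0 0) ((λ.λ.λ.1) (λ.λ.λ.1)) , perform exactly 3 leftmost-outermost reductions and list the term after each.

  start: (λ.0 0) ((λ.λ.λ.1) (λ.λ.λ.1))
  →1  (λ.λ.λ.1) (λ.λ.λ.1) ((λ.λ.λ.1) (λ.λ.λ.1))
  →2  (λ.λ.1) ((λ.λ.λ.1) (λ.λ.λ.1))
  →3  λ.(λ.λ.λ.1) (λ.λ.λ.1)

Answer: after 3 steps: λ.(λ.λ.λ.1) (λ.λ.λ.1)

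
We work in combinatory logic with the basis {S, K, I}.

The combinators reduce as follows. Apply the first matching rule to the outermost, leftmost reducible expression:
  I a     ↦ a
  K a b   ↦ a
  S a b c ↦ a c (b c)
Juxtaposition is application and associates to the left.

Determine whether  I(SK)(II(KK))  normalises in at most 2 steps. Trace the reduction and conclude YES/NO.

Answer: NO — after 2 steps the term is SK(I(KK)), not yet normal

Derivation:
  start: I(SK)(II(KK))
  step 1: SK(II(KK))
  step 2: SK(I(KK))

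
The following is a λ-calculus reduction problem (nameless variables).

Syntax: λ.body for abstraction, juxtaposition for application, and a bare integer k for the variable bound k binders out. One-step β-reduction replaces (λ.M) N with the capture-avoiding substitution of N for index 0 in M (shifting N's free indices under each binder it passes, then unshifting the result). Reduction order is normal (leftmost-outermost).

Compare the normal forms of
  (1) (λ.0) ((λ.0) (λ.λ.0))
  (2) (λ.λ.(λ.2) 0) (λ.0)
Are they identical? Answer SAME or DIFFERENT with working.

Answer: SAME — A ⇓ λ.λ.0, B ⇓ λ.λ.0

Derivation:
Term A:
  start: (λ.0) ((λ.0) (λ.λ.0))
  →1  (λ.0) (λ.λ.0)
  →2  λ.λ.0

Term B:
  start: (λ.λ.(λ.2) 0) (λ.0)
  →1  λ.(λ.λ.0) 0
  →2  λ.λ.0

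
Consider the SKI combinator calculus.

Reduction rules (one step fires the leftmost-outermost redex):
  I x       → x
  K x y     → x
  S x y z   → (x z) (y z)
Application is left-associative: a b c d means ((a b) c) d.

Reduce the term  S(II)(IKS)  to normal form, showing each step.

  start: S(II)(IKS)
  →1  SI(IKS)
  →2  SI(KS)

Answer: normal form = SI(KS)  (in 2 steps)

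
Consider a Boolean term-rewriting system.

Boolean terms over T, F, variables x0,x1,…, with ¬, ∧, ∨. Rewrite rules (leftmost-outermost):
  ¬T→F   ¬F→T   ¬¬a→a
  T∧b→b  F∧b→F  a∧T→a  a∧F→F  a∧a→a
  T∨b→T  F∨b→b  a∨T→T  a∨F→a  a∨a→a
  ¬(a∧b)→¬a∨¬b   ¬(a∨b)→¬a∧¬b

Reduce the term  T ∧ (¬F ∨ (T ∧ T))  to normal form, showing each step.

  start: T ∧ (¬F ∨ (T ∧ T))
  →1  ¬F ∨ (T ∧ T)
  →2  T ∨ (T ∧ T)
  →3  T

Answer: normal form = T  (in 3 steps)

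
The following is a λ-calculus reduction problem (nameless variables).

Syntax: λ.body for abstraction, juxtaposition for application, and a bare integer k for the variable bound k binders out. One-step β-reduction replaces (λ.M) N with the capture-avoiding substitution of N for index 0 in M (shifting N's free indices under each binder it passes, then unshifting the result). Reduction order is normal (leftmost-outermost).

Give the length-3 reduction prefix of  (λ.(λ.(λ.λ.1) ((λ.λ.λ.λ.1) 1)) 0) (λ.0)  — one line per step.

Answer: after 3 steps: λ.(λ.λ.λ.λ.1) (λ.0)

Reduction:
  start: (λ.(λ.(λ.λ.1) ((λ.λ.λ.λ.1) 1)) 0) (λ.0)
  step 1: (λ.(λ.λ.1) ((λ.λ.λ.λ.1) (λ.0))) (λ.0)
  step 2: (λ.λ.1) ((λ.λ.λ.λ.1) (λ.0))
  step 3: λ.(λ.λ.λ.λ.1) (λ.0)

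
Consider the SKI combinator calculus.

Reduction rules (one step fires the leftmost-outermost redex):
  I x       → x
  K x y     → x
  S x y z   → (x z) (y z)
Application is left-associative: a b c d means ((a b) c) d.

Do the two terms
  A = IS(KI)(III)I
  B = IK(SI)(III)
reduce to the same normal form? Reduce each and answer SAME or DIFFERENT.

Term A:
  start: IS(KI)(III)I
  step 1: S(KI)(III)I
  step 2: KII(IIII)
  step 3: I(IIII)
  step 4: IIII
  step 5: III
  step 6: II
  step 7: I

Term B:
  start: IK(SI)(III)
  step 1: K(SI)(III)
  step 2: SI

Answer: DIFFERENT — A ⇓ I, B ⇓ SI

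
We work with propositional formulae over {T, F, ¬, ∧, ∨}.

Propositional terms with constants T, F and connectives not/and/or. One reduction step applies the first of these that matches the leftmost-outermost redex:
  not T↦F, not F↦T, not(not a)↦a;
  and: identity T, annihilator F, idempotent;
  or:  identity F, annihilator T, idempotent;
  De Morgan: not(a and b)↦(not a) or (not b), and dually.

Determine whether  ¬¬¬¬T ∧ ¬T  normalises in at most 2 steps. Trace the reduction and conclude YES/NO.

Answer: NO — after 2 steps the term is T ∧ ¬T, not yet normal

Reduction:
  start: ¬¬¬¬T ∧ ¬T
  →1  ¬¬T ∧ ¬T
  →2  T ∧ ¬T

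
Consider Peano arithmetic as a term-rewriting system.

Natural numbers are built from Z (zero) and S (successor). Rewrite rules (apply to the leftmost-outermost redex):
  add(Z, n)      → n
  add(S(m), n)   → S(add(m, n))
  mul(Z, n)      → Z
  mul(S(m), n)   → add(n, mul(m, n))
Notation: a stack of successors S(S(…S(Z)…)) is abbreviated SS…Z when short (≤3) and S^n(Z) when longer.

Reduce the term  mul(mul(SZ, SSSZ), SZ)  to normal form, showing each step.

  start: mul(mul(SZ, SSSZ), SZ)
  →1  mul(add(SSSZ, mul(Z, SSSZ)), SZ)
  →2  mul(S(add(SSZ, mul(Z, SSSZ))), SZ)
  →3  add(SZ, mul(add(SSZ, mul(Z, SSSZ)), SZ))
  →4  S(add(Z, mul(add(SSZ, mul(Z, SSSZ)), SZ)))
  →5  S(mul(add(SSZ, mul(Z, SSSZ)), SZ))
  →6  S(mul(S(add(SZ, mul(Z, SSSZ))), SZ))
  →7  S(add(SZ, mul(add(SZ, mul(Z, SSSZ)), SZ)))
  →8  S(S(add(Z, mul(add(SZ, mul(Z, SSSZ)), SZ))))
  →9  S(S(mul(add(SZ, mul(Z, SSSZ)), SZ)))
  →10  S(S(mul(S(add(Z, mul(Z, SSSZ))), SZ)))
  →11  S(S(add(SZ, mul(add(Z, mul(Z, SSSZ)), SZ))))
  →12  S(S(S(add(Z, mul(add(Z, mul(Z, SSSZ)), SZ)))))
  →13  S(S(S(mul(add(Z, mul(Z, SSSZ)), SZ))))
  →14  S(S(S(mul(mul(Z, SSSZ), SZ))))
  →15  S(S(S(mul(Z, SZ))))
  →16  SSSZ

Answer: normal form = SSSZ  (in 16 steps)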